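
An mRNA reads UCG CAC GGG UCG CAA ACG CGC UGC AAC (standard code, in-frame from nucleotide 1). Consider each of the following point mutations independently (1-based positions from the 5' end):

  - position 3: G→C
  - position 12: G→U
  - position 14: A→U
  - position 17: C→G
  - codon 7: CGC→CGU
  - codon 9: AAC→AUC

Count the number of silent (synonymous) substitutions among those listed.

Codon 1: UCG (Ser) → UCC (Ser) — synonymous.
Codon 4: UCG (Ser) → UCU (Ser) — synonymous.
Codon 5: CAA (Gln) → CUA (Leu) — missense.
Codon 6: ACG (Thr) → AGG (Arg) — missense.
Codon 7: CGC (Arg) → CGU (Arg) — synonymous.
Codon 9: AAC (Asn) → AUC (Ile) — missense.
Synonymous: 3 of 6.

3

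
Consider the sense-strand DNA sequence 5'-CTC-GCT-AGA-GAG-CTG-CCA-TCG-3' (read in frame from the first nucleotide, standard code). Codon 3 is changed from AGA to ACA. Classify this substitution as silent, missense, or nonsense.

missense

Position 8 falls in codon 3: AGA → Arg.
After the substitution the codon is ACA → Thr.
Arg ≠ Thr, so this is a missense mutation.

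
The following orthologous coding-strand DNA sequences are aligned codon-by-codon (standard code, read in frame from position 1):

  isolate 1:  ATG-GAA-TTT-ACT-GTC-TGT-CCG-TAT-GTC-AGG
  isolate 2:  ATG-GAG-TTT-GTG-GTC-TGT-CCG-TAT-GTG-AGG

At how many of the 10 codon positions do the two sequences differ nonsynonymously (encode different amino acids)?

1

Codon 1: ATG Met / ATG Met — identical.
Codon 2: GAA Glu / GAG Glu — synonymous.
Codon 3: TTT Phe / TTT Phe — identical.
Codon 4: ACT Thr / GTG Val — nonsynonymous.
Codon 5: GTC Val / GTC Val — identical.
Codon 6: TGT Cys / TGT Cys — identical.
Codon 7: CCG Pro / CCG Pro — identical.
Codon 8: TAT Tyr / TAT Tyr — identical.
Codon 9: GTC Val / GTG Val — synonymous.
Codon 10: AGG Arg / AGG Arg — identical.
Nonsynonymous differences: 1.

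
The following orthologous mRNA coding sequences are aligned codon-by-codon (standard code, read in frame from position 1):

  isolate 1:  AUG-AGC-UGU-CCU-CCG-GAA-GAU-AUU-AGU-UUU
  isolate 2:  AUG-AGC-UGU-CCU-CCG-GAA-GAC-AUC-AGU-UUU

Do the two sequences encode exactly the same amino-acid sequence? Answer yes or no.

yes

Codon 1: AUG Met / AUG Met — identical.
Codon 2: AGC Ser / AGC Ser — identical.
Codon 3: UGU Cys / UGU Cys — identical.
Codon 4: CCU Pro / CCU Pro — identical.
Codon 5: CCG Pro / CCG Pro — identical.
Codon 6: GAA Glu / GAA Glu — identical.
Codon 7: GAU Asp / GAC Asp — synonymous.
Codon 8: AUU Ile / AUC Ile — synonymous.
Codon 9: AGU Ser / AGU Ser — identical.
Codon 10: UUU Phe / UUU Phe — identical.
Nonsynonymous differences: 0 → same protein.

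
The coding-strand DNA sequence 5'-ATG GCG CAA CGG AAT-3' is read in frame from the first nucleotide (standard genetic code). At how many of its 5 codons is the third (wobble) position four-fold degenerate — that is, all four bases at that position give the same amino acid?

2

Codon 1 ATG (Met): third position 1-fold.
Codon 2 GCG (Ala): third position 4-fold.
Codon 3 CAA (Gln): third position 2-fold.
Codon 4 CGG (Arg): third position 4-fold.
Codon 5 AAT (Asn): third position 2-fold.
Four-fold degenerate third positions: 2.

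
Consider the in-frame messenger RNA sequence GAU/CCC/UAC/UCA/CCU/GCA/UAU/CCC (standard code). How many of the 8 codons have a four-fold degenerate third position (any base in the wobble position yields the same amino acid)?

5

Codon 1 GAU (Asp): third position 2-fold.
Codon 2 CCC (Pro): third position 4-fold.
Codon 3 UAC (Tyr): third position 2-fold.
Codon 4 UCA (Ser): third position 4-fold.
Codon 5 CCU (Pro): third position 4-fold.
Codon 6 GCA (Ala): third position 4-fold.
Codon 7 UAU (Tyr): third position 2-fold.
Codon 8 CCC (Pro): third position 4-fold.
Four-fold degenerate third positions: 5.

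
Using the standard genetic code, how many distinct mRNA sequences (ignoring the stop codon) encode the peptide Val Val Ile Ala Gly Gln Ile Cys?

Val: 4 codons.
Val: 4 codons.
Ile: 3 codons.
Ala: 4 codons.
Gly: 4 codons.
Gln: 2 codons.
Ile: 3 codons.
Cys: 2 codons.
4 × 4 × 3 × 4 × 4 × 2 × 3 × 2 = 9216.

9216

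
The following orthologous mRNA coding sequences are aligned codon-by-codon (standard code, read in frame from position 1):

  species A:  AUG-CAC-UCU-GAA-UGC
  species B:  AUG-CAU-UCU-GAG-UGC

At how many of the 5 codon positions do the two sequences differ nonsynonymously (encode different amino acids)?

0

Codon 1: AUG Met / AUG Met — identical.
Codon 2: CAC His / CAU His — synonymous.
Codon 3: UCU Ser / UCU Ser — identical.
Codon 4: GAA Glu / GAG Glu — synonymous.
Codon 5: UGC Cys / UGC Cys — identical.
Nonsynonymous differences: 0.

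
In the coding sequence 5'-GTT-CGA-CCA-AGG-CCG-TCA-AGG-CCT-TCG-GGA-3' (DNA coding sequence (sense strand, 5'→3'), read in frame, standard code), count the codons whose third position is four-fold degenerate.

8

Codon 1 GTT (Val): third position 4-fold.
Codon 2 CGA (Arg): third position 4-fold.
Codon 3 CCA (Pro): third position 4-fold.
Codon 4 AGG (Arg): third position 2-fold.
Codon 5 CCG (Pro): third position 4-fold.
Codon 6 TCA (Ser): third position 4-fold.
Codon 7 AGG (Arg): third position 2-fold.
Codon 8 CCT (Pro): third position 4-fold.
Codon 9 TCG (Ser): third position 4-fold.
Codon 10 GGA (Gly): third position 4-fold.
Four-fold degenerate third positions: 8.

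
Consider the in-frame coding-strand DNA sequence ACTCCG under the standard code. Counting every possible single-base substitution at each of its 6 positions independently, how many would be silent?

Codon 1 (ACT, Thr): 3 synonymous substitutions.
Codon 2 (CCG, Pro): 3 synonymous substitutions.
Total: 3 + 3 = 6.

6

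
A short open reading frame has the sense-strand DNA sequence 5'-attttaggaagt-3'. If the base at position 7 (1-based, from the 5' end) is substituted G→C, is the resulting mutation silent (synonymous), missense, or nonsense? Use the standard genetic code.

Position 7 falls in codon 3: GGA → Gly.
After the substitution the codon is CGA → Arg.
Gly ≠ Arg, so this is a missense mutation.

missense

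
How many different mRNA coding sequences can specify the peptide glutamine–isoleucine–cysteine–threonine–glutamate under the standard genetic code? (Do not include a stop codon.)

Gln: 2 codons.
Ile: 3 codons.
Cys: 2 codons.
Thr: 4 codons.
Glu: 2 codons.
2 × 3 × 2 × 4 × 2 = 96.

96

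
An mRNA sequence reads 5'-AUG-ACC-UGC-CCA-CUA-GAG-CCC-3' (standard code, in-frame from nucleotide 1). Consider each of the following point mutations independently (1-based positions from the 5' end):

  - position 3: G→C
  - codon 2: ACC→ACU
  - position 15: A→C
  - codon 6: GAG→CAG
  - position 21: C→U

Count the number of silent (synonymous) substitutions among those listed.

Codon 1: AUG (Met) → AUC (Ile) — missense.
Codon 2: ACC (Thr) → ACU (Thr) — synonymous.
Codon 5: CUA (Leu) → CUC (Leu) — synonymous.
Codon 6: GAG (Glu) → CAG (Gln) — missense.
Codon 7: CCC (Pro) → CCU (Pro) — synonymous.
Synonymous: 3 of 5.

3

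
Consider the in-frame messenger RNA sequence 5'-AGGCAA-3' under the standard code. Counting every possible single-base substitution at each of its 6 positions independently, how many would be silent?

3

Codon 1 (AGG, Arg): 2 synonymous substitutions.
Codon 2 (CAA, Gln): 1 synonymous substitution.
Total: 2 + 1 = 3.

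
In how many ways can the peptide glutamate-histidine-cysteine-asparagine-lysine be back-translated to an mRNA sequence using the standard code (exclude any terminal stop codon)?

32

Glu: 2 codons.
His: 2 codons.
Cys: 2 codons.
Asn: 2 codons.
Lys: 2 codons.
2 × 2 × 2 × 2 × 2 = 32.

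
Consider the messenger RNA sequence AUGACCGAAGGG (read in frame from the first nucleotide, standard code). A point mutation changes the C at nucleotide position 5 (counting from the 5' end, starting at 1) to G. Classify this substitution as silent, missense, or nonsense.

missense

Position 5 falls in codon 2: ACC → Thr.
After the substitution the codon is AGC → Ser.
Thr ≠ Ser, so this is a missense mutation.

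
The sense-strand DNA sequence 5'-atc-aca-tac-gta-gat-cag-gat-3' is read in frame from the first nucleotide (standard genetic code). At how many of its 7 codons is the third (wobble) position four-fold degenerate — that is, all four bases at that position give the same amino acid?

Codon 1 ATC (Ile): third position 3-fold.
Codon 2 ACA (Thr): third position 4-fold.
Codon 3 TAC (Tyr): third position 2-fold.
Codon 4 GTA (Val): third position 4-fold.
Codon 5 GAT (Asp): third position 2-fold.
Codon 6 CAG (Gln): third position 2-fold.
Codon 7 GAT (Asp): third position 2-fold.
Four-fold degenerate third positions: 2.

2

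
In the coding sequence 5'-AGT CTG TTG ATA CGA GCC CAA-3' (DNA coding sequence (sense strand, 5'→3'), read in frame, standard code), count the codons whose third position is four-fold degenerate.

Codon 1 AGT (Ser): third position 2-fold.
Codon 2 CTG (Leu): third position 4-fold.
Codon 3 TTG (Leu): third position 2-fold.
Codon 4 ATA (Ile): third position 3-fold.
Codon 5 CGA (Arg): third position 4-fold.
Codon 6 GCC (Ala): third position 4-fold.
Codon 7 CAA (Gln): third position 2-fold.
Four-fold degenerate third positions: 3.

3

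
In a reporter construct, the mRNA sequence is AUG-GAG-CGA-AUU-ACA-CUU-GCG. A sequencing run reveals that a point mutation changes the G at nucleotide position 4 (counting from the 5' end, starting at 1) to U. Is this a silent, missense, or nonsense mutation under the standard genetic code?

nonsense

Position 4 falls in codon 2: GAG → Glu.
After the substitution the codon is UAG → Stop.
The new codon is a stop codon, so this is a nonsense mutation.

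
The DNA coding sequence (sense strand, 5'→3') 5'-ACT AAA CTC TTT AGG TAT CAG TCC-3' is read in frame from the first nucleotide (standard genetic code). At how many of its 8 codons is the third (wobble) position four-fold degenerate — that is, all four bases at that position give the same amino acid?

3

Codon 1 ACT (Thr): third position 4-fold.
Codon 2 AAA (Lys): third position 2-fold.
Codon 3 CTC (Leu): third position 4-fold.
Codon 4 TTT (Phe): third position 2-fold.
Codon 5 AGG (Arg): third position 2-fold.
Codon 6 TAT (Tyr): third position 2-fold.
Codon 7 CAG (Gln): third position 2-fold.
Codon 8 TCC (Ser): third position 4-fold.
Four-fold degenerate third positions: 3.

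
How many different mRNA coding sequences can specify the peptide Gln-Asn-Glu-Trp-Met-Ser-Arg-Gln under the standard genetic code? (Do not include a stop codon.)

Gln: 2 codons.
Asn: 2 codons.
Glu: 2 codons.
Trp: 1 codon.
Met: 1 codon.
Ser: 6 codons.
Arg: 6 codons.
Gln: 2 codons.
2 × 2 × 2 × 1 × 1 × 6 × 6 × 2 = 576.

576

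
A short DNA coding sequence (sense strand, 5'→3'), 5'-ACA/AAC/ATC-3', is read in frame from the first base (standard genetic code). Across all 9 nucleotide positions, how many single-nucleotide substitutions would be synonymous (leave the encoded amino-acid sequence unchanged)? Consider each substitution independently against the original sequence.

6

Codon 1 (ACA, Thr): 3 synonymous substitutions.
Codon 2 (AAC, Asn): 1 synonymous substitution.
Codon 3 (ATC, Ile): 2 synonymous substitutions.
Total: 3 + 1 + 2 = 6.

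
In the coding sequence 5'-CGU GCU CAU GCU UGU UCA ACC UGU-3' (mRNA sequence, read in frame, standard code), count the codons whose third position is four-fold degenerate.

Codon 1 CGU (Arg): third position 4-fold.
Codon 2 GCU (Ala): third position 4-fold.
Codon 3 CAU (His): third position 2-fold.
Codon 4 GCU (Ala): third position 4-fold.
Codon 5 UGU (Cys): third position 2-fold.
Codon 6 UCA (Ser): third position 4-fold.
Codon 7 ACC (Thr): third position 4-fold.
Codon 8 UGU (Cys): third position 2-fold.
Four-fold degenerate third positions: 5.

5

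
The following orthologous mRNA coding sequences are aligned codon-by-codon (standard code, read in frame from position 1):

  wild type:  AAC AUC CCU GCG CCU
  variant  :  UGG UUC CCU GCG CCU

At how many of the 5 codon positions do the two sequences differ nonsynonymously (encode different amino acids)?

2

Codon 1: AAC Asn / UGG Trp — nonsynonymous.
Codon 2: AUC Ile / UUC Phe — nonsynonymous.
Codon 3: CCU Pro / CCU Pro — identical.
Codon 4: GCG Ala / GCG Ala — identical.
Codon 5: CCU Pro / CCU Pro — identical.
Nonsynonymous differences: 2.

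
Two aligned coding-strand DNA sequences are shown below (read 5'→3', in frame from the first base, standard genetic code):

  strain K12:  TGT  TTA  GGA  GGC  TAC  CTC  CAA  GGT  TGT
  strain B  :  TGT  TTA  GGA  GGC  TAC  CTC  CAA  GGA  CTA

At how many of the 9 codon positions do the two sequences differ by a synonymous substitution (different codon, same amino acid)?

Codon 1: TGT Cys / TGT Cys — identical.
Codon 2: TTA Leu / TTA Leu — identical.
Codon 3: GGA Gly / GGA Gly — identical.
Codon 4: GGC Gly / GGC Gly — identical.
Codon 5: TAC Tyr / TAC Tyr — identical.
Codon 6: CTC Leu / CTC Leu — identical.
Codon 7: CAA Gln / CAA Gln — identical.
Codon 8: GGT Gly / GGA Gly — synonymous.
Codon 9: TGT Cys / CTA Leu — nonsynonymous.
Synonymous differences: 1.

1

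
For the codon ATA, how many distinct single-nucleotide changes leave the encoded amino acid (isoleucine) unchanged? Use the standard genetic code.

Position 1: none → 0 synonymous.
Position 2: none → 0 synonymous.
Position 3: ATT, ATC → 2 synonymous.
Total: 0 + 0 + 2 = 2.

2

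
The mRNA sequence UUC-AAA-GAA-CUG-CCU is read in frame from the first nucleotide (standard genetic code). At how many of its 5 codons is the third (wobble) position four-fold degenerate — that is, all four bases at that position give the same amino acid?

2

Codon 1 UUC (Phe): third position 2-fold.
Codon 2 AAA (Lys): third position 2-fold.
Codon 3 GAA (Glu): third position 2-fold.
Codon 4 CUG (Leu): third position 4-fold.
Codon 5 CCU (Pro): third position 4-fold.
Four-fold degenerate third positions: 2.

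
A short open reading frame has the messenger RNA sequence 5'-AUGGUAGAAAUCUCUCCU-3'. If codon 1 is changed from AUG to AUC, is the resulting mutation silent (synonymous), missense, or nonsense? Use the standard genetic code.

missense

Position 3 falls in codon 1: AUG → Met.
After the substitution the codon is AUC → Ile.
Met ≠ Ile, so this is a missense mutation.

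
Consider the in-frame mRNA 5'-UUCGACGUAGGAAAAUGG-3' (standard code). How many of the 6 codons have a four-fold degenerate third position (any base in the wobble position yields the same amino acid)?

Codon 1 UUC (Phe): third position 2-fold.
Codon 2 GAC (Asp): third position 2-fold.
Codon 3 GUA (Val): third position 4-fold.
Codon 4 GGA (Gly): third position 4-fold.
Codon 5 AAA (Lys): third position 2-fold.
Codon 6 UGG (Trp): third position 1-fold.
Four-fold degenerate third positions: 2.

2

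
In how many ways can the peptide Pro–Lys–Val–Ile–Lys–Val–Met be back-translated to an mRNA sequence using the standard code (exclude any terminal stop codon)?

768

Pro: 4 codons.
Lys: 2 codons.
Val: 4 codons.
Ile: 3 codons.
Lys: 2 codons.
Val: 4 codons.
Met: 1 codon.
4 × 2 × 4 × 3 × 2 × 4 × 1 = 768.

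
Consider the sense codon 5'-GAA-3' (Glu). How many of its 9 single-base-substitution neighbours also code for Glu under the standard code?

Position 1: none → 0 synonymous.
Position 2: none → 0 synonymous.
Position 3: GAG → 1 synonymous.
Total: 0 + 0 + 1 = 1.

1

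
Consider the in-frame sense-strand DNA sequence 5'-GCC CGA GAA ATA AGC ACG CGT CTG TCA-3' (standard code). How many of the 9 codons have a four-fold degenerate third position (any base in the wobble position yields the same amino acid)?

Codon 1 GCC (Ala): third position 4-fold.
Codon 2 CGA (Arg): third position 4-fold.
Codon 3 GAA (Glu): third position 2-fold.
Codon 4 ATA (Ile): third position 3-fold.
Codon 5 AGC (Ser): third position 2-fold.
Codon 6 ACG (Thr): third position 4-fold.
Codon 7 CGT (Arg): third position 4-fold.
Codon 8 CTG (Leu): third position 4-fold.
Codon 9 TCA (Ser): third position 4-fold.
Four-fold degenerate third positions: 6.

6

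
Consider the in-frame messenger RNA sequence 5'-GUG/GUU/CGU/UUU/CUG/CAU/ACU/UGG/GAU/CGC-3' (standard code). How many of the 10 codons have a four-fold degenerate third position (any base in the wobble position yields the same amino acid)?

6

Codon 1 GUG (Val): third position 4-fold.
Codon 2 GUU (Val): third position 4-fold.
Codon 3 CGU (Arg): third position 4-fold.
Codon 4 UUU (Phe): third position 2-fold.
Codon 5 CUG (Leu): third position 4-fold.
Codon 6 CAU (His): third position 2-fold.
Codon 7 ACU (Thr): third position 4-fold.
Codon 8 UGG (Trp): third position 1-fold.
Codon 9 GAU (Asp): third position 2-fold.
Codon 10 CGC (Arg): third position 4-fold.
Four-fold degenerate third positions: 6.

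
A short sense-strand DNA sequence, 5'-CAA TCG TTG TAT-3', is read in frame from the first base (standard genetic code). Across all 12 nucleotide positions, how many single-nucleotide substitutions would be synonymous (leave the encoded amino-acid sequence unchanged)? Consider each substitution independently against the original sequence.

7

Codon 1 (CAA, Gln): 1 synonymous substitution.
Codon 2 (TCG, Ser): 3 synonymous substitutions.
Codon 3 (TTG, Leu): 2 synonymous substitutions.
Codon 4 (TAT, Tyr): 1 synonymous substitution.
Total: 1 + 3 + 2 + 1 = 7.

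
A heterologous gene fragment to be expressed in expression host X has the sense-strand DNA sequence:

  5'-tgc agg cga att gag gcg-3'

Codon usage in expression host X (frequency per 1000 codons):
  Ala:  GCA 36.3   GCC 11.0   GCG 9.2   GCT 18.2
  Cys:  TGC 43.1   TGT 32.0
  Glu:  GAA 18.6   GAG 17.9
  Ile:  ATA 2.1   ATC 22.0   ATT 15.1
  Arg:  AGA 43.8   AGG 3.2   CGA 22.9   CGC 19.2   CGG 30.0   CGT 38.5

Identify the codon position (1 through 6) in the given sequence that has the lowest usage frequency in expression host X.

Codon 1 TGC (Cys): 43.1 per 1000.
Codon 2 AGG (Arg): 3.2 per 1000.
Codon 3 CGA (Arg): 22.9 per 1000.
Codon 4 ATT (Ile): 15.1 per 1000.
Codon 5 GAG (Glu): 17.9 per 1000.
Codon 6 GCG (Ala): 9.2 per 1000.
Lowest frequency is 3.2 at codon 2.

2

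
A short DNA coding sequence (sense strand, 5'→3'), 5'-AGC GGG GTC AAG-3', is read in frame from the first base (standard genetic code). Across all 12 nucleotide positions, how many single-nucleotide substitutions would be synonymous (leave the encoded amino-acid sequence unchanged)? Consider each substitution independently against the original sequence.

8

Codon 1 (AGC, Ser): 1 synonymous substitution.
Codon 2 (GGG, Gly): 3 synonymous substitutions.
Codon 3 (GTC, Val): 3 synonymous substitutions.
Codon 4 (AAG, Lys): 1 synonymous substitution.
Total: 1 + 3 + 3 + 1 = 8.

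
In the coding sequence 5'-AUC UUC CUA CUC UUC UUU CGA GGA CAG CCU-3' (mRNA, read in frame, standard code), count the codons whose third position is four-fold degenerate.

5

Codon 1 AUC (Ile): third position 3-fold.
Codon 2 UUC (Phe): third position 2-fold.
Codon 3 CUA (Leu): third position 4-fold.
Codon 4 CUC (Leu): third position 4-fold.
Codon 5 UUC (Phe): third position 2-fold.
Codon 6 UUU (Phe): third position 2-fold.
Codon 7 CGA (Arg): third position 4-fold.
Codon 8 GGA (Gly): third position 4-fold.
Codon 9 CAG (Gln): third position 2-fold.
Codon 10 CCU (Pro): third position 4-fold.
Four-fold degenerate third positions: 5.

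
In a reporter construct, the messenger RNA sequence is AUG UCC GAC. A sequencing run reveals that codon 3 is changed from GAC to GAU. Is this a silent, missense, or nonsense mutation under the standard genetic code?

Position 9 falls in codon 3: GAC → Asp.
After the substitution the codon is GAU → Asp.
Both encode Asp, so the change is synonymous.

silent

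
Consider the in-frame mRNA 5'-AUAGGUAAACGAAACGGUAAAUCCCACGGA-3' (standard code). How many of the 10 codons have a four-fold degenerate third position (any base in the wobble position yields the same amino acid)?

Codon 1 AUA (Ile): third position 3-fold.
Codon 2 GGU (Gly): third position 4-fold.
Codon 3 AAA (Lys): third position 2-fold.
Codon 4 CGA (Arg): third position 4-fold.
Codon 5 AAC (Asn): third position 2-fold.
Codon 6 GGU (Gly): third position 4-fold.
Codon 7 AAA (Lys): third position 2-fold.
Codon 8 UCC (Ser): third position 4-fold.
Codon 9 CAC (His): third position 2-fold.
Codon 10 GGA (Gly): third position 4-fold.
Four-fold degenerate third positions: 5.

5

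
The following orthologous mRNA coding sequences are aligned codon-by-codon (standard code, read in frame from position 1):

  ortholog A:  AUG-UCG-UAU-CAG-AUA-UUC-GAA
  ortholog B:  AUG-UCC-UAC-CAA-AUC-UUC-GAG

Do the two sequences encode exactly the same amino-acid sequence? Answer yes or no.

Codon 1: AUG Met / AUG Met — identical.
Codon 2: UCG Ser / UCC Ser — synonymous.
Codon 3: UAU Tyr / UAC Tyr — synonymous.
Codon 4: CAG Gln / CAA Gln — synonymous.
Codon 5: AUA Ile / AUC Ile — synonymous.
Codon 6: UUC Phe / UUC Phe — identical.
Codon 7: GAA Glu / GAG Glu — synonymous.
Nonsynonymous differences: 0 → same protein.

yes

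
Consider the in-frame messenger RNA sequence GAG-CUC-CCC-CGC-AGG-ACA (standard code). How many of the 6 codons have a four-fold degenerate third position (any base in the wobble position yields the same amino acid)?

4

Codon 1 GAG (Glu): third position 2-fold.
Codon 2 CUC (Leu): third position 4-fold.
Codon 3 CCC (Pro): third position 4-fold.
Codon 4 CGC (Arg): third position 4-fold.
Codon 5 AGG (Arg): third position 2-fold.
Codon 6 ACA (Thr): third position 4-fold.
Four-fold degenerate third positions: 4.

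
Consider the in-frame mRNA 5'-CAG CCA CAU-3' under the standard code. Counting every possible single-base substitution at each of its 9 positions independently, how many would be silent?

Codon 1 (CAG, Gln): 1 synonymous substitution.
Codon 2 (CCA, Pro): 3 synonymous substitutions.
Codon 3 (CAU, His): 1 synonymous substitution.
Total: 1 + 3 + 1 = 5.

5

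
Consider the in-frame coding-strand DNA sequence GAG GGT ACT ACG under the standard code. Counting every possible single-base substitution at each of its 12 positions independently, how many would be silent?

10

Codon 1 (GAG, Glu): 1 synonymous substitution.
Codon 2 (GGT, Gly): 3 synonymous substitutions.
Codon 3 (ACT, Thr): 3 synonymous substitutions.
Codon 4 (ACG, Thr): 3 synonymous substitutions.
Total: 1 + 3 + 3 + 3 = 10.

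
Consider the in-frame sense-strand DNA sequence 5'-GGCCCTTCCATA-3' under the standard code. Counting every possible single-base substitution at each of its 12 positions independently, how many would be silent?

11

Codon 1 (GGC, Gly): 3 synonymous substitutions.
Codon 2 (CCT, Pro): 3 synonymous substitutions.
Codon 3 (TCC, Ser): 3 synonymous substitutions.
Codon 4 (ATA, Ile): 2 synonymous substitutions.
Total: 3 + 3 + 3 + 2 = 11.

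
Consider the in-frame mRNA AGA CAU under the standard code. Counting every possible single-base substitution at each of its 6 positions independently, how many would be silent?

Codon 1 (AGA, Arg): 2 synonymous substitutions.
Codon 2 (CAU, His): 1 synonymous substitution.
Total: 2 + 1 = 3.

3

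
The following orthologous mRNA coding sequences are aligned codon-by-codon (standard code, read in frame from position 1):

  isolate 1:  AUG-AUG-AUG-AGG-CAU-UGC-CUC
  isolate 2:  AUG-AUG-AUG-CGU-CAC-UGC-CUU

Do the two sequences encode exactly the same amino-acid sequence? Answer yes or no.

yes

Codon 1: AUG Met / AUG Met — identical.
Codon 2: AUG Met / AUG Met — identical.
Codon 3: AUG Met / AUG Met — identical.
Codon 4: AGG Arg / CGU Arg — synonymous.
Codon 5: CAU His / CAC His — synonymous.
Codon 6: UGC Cys / UGC Cys — identical.
Codon 7: CUC Leu / CUU Leu — synonymous.
Nonsynonymous differences: 0 → same protein.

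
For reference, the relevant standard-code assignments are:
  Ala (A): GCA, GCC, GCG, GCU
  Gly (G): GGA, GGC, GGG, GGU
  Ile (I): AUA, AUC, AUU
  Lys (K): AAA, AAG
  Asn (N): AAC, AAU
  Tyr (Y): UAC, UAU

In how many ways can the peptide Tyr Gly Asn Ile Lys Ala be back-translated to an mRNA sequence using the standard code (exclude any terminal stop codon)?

384

Tyr: 2 codons.
Gly: 4 codons.
Asn: 2 codons.
Ile: 3 codons.
Lys: 2 codons.
Ala: 4 codons.
2 × 4 × 2 × 3 × 2 × 4 = 384.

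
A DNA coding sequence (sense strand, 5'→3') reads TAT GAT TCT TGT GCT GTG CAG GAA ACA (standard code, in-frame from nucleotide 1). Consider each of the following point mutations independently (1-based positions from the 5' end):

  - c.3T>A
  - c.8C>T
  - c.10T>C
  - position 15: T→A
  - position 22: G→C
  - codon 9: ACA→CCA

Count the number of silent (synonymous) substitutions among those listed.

Codon 1: TAT (Tyr) → TAA (Stop) — nonsense.
Codon 3: TCT (Ser) → TTT (Phe) — missense.
Codon 4: TGT (Cys) → CGT (Arg) — missense.
Codon 5: GCT (Ala) → GCA (Ala) — synonymous.
Codon 8: GAA (Glu) → CAA (Gln) — missense.
Codon 9: ACA (Thr) → CCA (Pro) — missense.
Synonymous: 1 of 6.

1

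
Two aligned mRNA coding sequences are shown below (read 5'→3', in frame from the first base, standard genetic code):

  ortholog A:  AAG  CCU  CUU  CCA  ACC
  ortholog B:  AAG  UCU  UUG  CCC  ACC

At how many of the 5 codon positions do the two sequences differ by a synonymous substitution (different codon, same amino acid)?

2

Codon 1: AAG Lys / AAG Lys — identical.
Codon 2: CCU Pro / UCU Ser — nonsynonymous.
Codon 3: CUU Leu / UUG Leu — synonymous.
Codon 4: CCA Pro / CCC Pro — synonymous.
Codon 5: ACC Thr / ACC Thr — identical.
Synonymous differences: 2.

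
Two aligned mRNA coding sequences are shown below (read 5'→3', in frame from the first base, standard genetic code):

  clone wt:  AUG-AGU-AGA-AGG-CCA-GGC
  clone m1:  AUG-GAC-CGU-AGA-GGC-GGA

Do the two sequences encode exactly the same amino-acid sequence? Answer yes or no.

Codon 1: AUG Met / AUG Met — identical.
Codon 2: AGU Ser / GAC Asp — nonsynonymous.
Codon 3: AGA Arg / CGU Arg — synonymous.
Codon 4: AGG Arg / AGA Arg — synonymous.
Codon 5: CCA Pro / GGC Gly — nonsynonymous.
Codon 6: GGC Gly / GGA Gly — synonymous.
Nonsynonymous differences: 2 → different protein.

no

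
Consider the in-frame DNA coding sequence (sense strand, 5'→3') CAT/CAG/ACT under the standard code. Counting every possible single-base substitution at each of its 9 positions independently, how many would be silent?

5

Codon 1 (CAT, His): 1 synonymous substitution.
Codon 2 (CAG, Gln): 1 synonymous substitution.
Codon 3 (ACT, Thr): 3 synonymous substitutions.
Total: 1 + 1 + 3 = 5.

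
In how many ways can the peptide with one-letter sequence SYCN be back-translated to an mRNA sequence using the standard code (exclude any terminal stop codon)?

Ser: 6 codons.
Tyr: 2 codons.
Cys: 2 codons.
Asn: 2 codons.
6 × 2 × 2 × 2 = 48.

48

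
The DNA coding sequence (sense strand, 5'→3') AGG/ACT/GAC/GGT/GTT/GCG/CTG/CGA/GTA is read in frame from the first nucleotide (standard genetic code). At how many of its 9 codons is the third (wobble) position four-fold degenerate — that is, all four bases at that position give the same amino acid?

7

Codon 1 AGG (Arg): third position 2-fold.
Codon 2 ACT (Thr): third position 4-fold.
Codon 3 GAC (Asp): third position 2-fold.
Codon 4 GGT (Gly): third position 4-fold.
Codon 5 GTT (Val): third position 4-fold.
Codon 6 GCG (Ala): third position 4-fold.
Codon 7 CTG (Leu): third position 4-fold.
Codon 8 CGA (Arg): third position 4-fold.
Codon 9 GTA (Val): third position 4-fold.
Four-fold degenerate third positions: 7.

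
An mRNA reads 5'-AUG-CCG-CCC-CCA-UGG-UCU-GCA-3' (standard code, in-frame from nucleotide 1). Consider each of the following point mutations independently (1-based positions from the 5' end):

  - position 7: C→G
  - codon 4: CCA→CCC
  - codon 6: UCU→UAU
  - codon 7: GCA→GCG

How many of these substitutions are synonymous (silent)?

Codon 3: CCC (Pro) → GCC (Ala) — missense.
Codon 4: CCA (Pro) → CCC (Pro) — synonymous.
Codon 6: UCU (Ser) → UAU (Tyr) — missense.
Codon 7: GCA (Ala) → GCG (Ala) — synonymous.
Synonymous: 2 of 4.

2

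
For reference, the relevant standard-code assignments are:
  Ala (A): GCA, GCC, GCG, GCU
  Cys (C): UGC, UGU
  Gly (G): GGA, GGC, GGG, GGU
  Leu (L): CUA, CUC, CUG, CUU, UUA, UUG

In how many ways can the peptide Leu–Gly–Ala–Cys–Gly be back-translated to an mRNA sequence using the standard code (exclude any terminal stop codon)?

Leu: 6 codons.
Gly: 4 codons.
Ala: 4 codons.
Cys: 2 codons.
Gly: 4 codons.
6 × 4 × 4 × 2 × 4 = 768.

768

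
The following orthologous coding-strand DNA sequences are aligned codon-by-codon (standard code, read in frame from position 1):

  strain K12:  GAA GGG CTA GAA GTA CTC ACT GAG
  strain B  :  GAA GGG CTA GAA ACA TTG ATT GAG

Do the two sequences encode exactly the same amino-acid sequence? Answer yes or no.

no

Codon 1: GAA Glu / GAA Glu — identical.
Codon 2: GGG Gly / GGG Gly — identical.
Codon 3: CTA Leu / CTA Leu — identical.
Codon 4: GAA Glu / GAA Glu — identical.
Codon 5: GTA Val / ACA Thr — nonsynonymous.
Codon 6: CTC Leu / TTG Leu — synonymous.
Codon 7: ACT Thr / ATT Ile — nonsynonymous.
Codon 8: GAG Glu / GAG Glu — identical.
Nonsynonymous differences: 2 → different protein.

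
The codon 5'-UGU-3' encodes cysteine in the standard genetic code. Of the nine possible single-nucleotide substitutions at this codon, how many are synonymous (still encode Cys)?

1

Position 1: none → 0 synonymous.
Position 2: none → 0 synonymous.
Position 3: UGC → 1 synonymous.
Total: 0 + 0 + 1 = 1.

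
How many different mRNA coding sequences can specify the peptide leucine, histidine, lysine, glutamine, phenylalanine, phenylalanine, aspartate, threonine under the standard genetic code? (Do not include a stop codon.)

Leu: 6 codons.
His: 2 codons.
Lys: 2 codons.
Gln: 2 codons.
Phe: 2 codons.
Phe: 2 codons.
Asp: 2 codons.
Thr: 4 codons.
6 × 2 × 2 × 2 × 2 × 2 × 2 × 4 = 1536.

1536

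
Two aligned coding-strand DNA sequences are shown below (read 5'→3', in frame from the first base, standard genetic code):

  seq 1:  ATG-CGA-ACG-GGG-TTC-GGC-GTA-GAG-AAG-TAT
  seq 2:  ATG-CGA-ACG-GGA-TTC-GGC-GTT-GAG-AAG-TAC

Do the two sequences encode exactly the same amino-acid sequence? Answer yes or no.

yes

Codon 1: ATG Met / ATG Met — identical.
Codon 2: CGA Arg / CGA Arg — identical.
Codon 3: ACG Thr / ACG Thr — identical.
Codon 4: GGG Gly / GGA Gly — synonymous.
Codon 5: TTC Phe / TTC Phe — identical.
Codon 6: GGC Gly / GGC Gly — identical.
Codon 7: GTA Val / GTT Val — synonymous.
Codon 8: GAG Glu / GAG Glu — identical.
Codon 9: AAG Lys / AAG Lys — identical.
Codon 10: TAT Tyr / TAC Tyr — synonymous.
Nonsynonymous differences: 0 → same protein.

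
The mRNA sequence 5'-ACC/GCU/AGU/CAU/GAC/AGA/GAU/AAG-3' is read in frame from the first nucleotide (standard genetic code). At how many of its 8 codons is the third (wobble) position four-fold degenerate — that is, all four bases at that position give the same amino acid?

Codon 1 ACC (Thr): third position 4-fold.
Codon 2 GCU (Ala): third position 4-fold.
Codon 3 AGU (Ser): third position 2-fold.
Codon 4 CAU (His): third position 2-fold.
Codon 5 GAC (Asp): third position 2-fold.
Codon 6 AGA (Arg): third position 2-fold.
Codon 7 GAU (Asp): third position 2-fold.
Codon 8 AAG (Lys): third position 2-fold.
Four-fold degenerate third positions: 2.

2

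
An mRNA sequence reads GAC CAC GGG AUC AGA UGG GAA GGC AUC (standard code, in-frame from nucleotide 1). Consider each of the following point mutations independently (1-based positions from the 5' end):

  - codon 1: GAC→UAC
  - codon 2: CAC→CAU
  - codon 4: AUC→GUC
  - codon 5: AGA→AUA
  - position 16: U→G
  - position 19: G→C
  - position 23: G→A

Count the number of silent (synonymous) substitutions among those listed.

1

Codon 1: GAC (Asp) → UAC (Tyr) — missense.
Codon 2: CAC (His) → CAU (His) — synonymous.
Codon 4: AUC (Ile) → GUC (Val) — missense.
Codon 5: AGA (Arg) → AUA (Ile) — missense.
Codon 6: UGG (Trp) → GGG (Gly) — missense.
Codon 7: GAA (Glu) → CAA (Gln) — missense.
Codon 8: GGC (Gly) → GAC (Asp) — missense.
Synonymous: 1 of 7.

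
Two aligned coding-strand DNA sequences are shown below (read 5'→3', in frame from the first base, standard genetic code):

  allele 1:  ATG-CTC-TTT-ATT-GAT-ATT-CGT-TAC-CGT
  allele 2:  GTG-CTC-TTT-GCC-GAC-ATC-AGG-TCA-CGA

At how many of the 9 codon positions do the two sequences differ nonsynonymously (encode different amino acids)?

3

Codon 1: ATG Met / GTG Val — nonsynonymous.
Codon 2: CTC Leu / CTC Leu — identical.
Codon 3: TTT Phe / TTT Phe — identical.
Codon 4: ATT Ile / GCC Ala — nonsynonymous.
Codon 5: GAT Asp / GAC Asp — synonymous.
Codon 6: ATT Ile / ATC Ile — synonymous.
Codon 7: CGT Arg / AGG Arg — synonymous.
Codon 8: TAC Tyr / TCA Ser — nonsynonymous.
Codon 9: CGT Arg / CGA Arg — synonymous.
Nonsynonymous differences: 3.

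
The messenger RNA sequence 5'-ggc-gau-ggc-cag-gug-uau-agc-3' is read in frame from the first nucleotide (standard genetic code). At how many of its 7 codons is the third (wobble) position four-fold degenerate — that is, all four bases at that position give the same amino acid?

3

Codon 1 GGC (Gly): third position 4-fold.
Codon 2 GAU (Asp): third position 2-fold.
Codon 3 GGC (Gly): third position 4-fold.
Codon 4 CAG (Gln): third position 2-fold.
Codon 5 GUG (Val): third position 4-fold.
Codon 6 UAU (Tyr): third position 2-fold.
Codon 7 AGC (Ser): third position 2-fold.
Four-fold degenerate third positions: 3.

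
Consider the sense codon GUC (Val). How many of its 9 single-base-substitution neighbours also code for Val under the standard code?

Position 1: none → 0 synonymous.
Position 2: none → 0 synonymous.
Position 3: GUU, GUA, GUG → 3 synonymous.
Total: 0 + 0 + 3 = 3.

3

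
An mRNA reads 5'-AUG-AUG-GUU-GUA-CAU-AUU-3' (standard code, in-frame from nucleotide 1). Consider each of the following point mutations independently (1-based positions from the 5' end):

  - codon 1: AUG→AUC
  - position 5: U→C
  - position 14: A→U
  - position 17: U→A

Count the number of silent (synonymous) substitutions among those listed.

Codon 1: AUG (Met) → AUC (Ile) — missense.
Codon 2: AUG (Met) → ACG (Thr) — missense.
Codon 5: CAU (His) → CUU (Leu) — missense.
Codon 6: AUU (Ile) → AAU (Asn) — missense.
Synonymous: 0 of 4.

0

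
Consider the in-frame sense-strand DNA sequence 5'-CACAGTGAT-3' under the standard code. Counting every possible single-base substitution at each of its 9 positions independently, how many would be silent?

Codon 1 (CAC, His): 1 synonymous substitution.
Codon 2 (AGT, Ser): 1 synonymous substitution.
Codon 3 (GAT, Asp): 1 synonymous substitution.
Total: 1 + 1 + 1 = 3.

3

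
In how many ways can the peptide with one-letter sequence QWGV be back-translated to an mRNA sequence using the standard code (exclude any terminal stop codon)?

32

Gln: 2 codons.
Trp: 1 codon.
Gly: 4 codons.
Val: 4 codons.
2 × 1 × 4 × 4 = 32.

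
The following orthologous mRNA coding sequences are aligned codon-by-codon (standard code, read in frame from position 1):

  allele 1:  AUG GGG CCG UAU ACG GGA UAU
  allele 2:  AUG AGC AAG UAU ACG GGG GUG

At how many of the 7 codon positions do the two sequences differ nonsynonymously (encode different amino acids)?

3

Codon 1: AUG Met / AUG Met — identical.
Codon 2: GGG Gly / AGC Ser — nonsynonymous.
Codon 3: CCG Pro / AAG Lys — nonsynonymous.
Codon 4: UAU Tyr / UAU Tyr — identical.
Codon 5: ACG Thr / ACG Thr — identical.
Codon 6: GGA Gly / GGG Gly — synonymous.
Codon 7: UAU Tyr / GUG Val — nonsynonymous.
Nonsynonymous differences: 3.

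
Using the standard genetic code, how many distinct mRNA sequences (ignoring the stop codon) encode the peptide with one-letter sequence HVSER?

His: 2 codons.
Val: 4 codons.
Ser: 6 codons.
Glu: 2 codons.
Arg: 6 codons.
2 × 4 × 6 × 2 × 6 = 576.

576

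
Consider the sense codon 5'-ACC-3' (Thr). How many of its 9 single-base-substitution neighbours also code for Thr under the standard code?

Position 1: none → 0 synonymous.
Position 2: none → 0 synonymous.
Position 3: ACU, ACA, ACG → 3 synonymous.
Total: 0 + 0 + 3 = 3.

3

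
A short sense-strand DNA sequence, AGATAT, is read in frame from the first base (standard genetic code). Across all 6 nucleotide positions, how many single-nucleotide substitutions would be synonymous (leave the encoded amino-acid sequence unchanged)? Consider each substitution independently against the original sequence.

3

Codon 1 (AGA, Arg): 2 synonymous substitutions.
Codon 2 (TAT, Tyr): 1 synonymous substitution.
Total: 2 + 1 = 3.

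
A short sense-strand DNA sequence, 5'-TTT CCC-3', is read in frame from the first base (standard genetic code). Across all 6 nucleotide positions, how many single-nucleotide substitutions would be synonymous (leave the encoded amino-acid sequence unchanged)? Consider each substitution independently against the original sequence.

Codon 1 (TTT, Phe): 1 synonymous substitution.
Codon 2 (CCC, Pro): 3 synonymous substitutions.
Total: 1 + 3 = 4.

4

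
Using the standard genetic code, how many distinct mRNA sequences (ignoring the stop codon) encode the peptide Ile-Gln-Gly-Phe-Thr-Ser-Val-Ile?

13824

Ile: 3 codons.
Gln: 2 codons.
Gly: 4 codons.
Phe: 2 codons.
Thr: 4 codons.
Ser: 6 codons.
Val: 4 codons.
Ile: 3 codons.
3 × 2 × 4 × 2 × 4 × 6 × 4 × 3 = 13824.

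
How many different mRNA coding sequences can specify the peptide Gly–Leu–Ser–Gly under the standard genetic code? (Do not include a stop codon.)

576

Gly: 4 codons.
Leu: 6 codons.
Ser: 6 codons.
Gly: 4 codons.
4 × 6 × 6 × 4 = 576.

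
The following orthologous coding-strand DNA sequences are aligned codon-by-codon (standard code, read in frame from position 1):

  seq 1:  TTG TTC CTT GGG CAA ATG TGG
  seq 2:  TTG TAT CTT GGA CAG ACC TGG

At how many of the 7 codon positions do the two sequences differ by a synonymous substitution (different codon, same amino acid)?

2

Codon 1: TTG Leu / TTG Leu — identical.
Codon 2: TTC Phe / TAT Tyr — nonsynonymous.
Codon 3: CTT Leu / CTT Leu — identical.
Codon 4: GGG Gly / GGA Gly — synonymous.
Codon 5: CAA Gln / CAG Gln — synonymous.
Codon 6: ATG Met / ACC Thr — nonsynonymous.
Codon 7: TGG Trp / TGG Trp — identical.
Synonymous differences: 2.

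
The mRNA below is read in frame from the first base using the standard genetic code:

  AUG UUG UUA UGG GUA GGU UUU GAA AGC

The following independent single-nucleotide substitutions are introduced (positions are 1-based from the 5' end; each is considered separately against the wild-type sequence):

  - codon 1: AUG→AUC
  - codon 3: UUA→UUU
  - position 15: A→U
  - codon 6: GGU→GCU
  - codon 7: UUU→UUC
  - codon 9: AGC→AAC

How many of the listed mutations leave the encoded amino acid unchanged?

2

Codon 1: AUG (Met) → AUC (Ile) — missense.
Codon 3: UUA (Leu) → UUU (Phe) — missense.
Codon 5: GUA (Val) → GUU (Val) — synonymous.
Codon 6: GGU (Gly) → GCU (Ala) — missense.
Codon 7: UUU (Phe) → UUC (Phe) — synonymous.
Codon 9: AGC (Ser) → AAC (Asn) — missense.
Synonymous: 2 of 6.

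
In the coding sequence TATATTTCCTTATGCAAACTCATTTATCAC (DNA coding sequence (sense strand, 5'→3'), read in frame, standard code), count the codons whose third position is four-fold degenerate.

2

Codon 1 TAT (Tyr): third position 2-fold.
Codon 2 ATT (Ile): third position 3-fold.
Codon 3 TCC (Ser): third position 4-fold.
Codon 4 TTA (Leu): third position 2-fold.
Codon 5 TGC (Cys): third position 2-fold.
Codon 6 AAA (Lys): third position 2-fold.
Codon 7 CTC (Leu): third position 4-fold.
Codon 8 ATT (Ile): third position 3-fold.
Codon 9 TAT (Tyr): third position 2-fold.
Codon 10 CAC (His): third position 2-fold.
Four-fold degenerate third positions: 2.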